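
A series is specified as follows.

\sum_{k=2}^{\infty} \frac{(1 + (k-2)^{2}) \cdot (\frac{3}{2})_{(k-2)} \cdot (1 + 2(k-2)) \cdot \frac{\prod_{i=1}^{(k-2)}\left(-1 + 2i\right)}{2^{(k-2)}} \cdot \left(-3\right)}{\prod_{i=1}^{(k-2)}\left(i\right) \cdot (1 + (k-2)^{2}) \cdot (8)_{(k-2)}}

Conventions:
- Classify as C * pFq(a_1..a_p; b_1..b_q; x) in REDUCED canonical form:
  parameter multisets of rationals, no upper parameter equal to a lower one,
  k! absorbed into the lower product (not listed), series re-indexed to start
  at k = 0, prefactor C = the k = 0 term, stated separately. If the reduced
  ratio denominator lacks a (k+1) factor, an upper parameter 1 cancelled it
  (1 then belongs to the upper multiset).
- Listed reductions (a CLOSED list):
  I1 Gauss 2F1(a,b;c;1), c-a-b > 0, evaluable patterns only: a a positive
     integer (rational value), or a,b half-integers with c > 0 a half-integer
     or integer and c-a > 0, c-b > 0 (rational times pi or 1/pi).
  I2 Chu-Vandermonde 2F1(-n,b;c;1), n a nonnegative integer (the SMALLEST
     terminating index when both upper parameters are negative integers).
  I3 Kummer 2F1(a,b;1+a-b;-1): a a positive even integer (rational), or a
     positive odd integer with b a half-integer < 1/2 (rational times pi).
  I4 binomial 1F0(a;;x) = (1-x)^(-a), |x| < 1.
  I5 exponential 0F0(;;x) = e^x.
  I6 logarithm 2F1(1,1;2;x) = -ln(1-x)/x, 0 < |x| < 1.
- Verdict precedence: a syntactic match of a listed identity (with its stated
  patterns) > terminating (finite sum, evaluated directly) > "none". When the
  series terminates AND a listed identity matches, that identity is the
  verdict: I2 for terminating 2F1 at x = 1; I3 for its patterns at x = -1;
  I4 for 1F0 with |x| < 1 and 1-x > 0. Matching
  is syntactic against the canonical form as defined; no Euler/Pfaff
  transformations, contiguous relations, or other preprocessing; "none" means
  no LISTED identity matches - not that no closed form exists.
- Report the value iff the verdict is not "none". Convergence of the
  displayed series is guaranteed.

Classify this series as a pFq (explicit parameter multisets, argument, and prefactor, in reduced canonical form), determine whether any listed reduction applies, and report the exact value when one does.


Reduced: x = 1, 2F1, upper = {\frac{3}{2}, \frac{3}{2}}, lower = {8}, C = -3. Verdict: Gauss (I1, half-integer pattern) fires (x = 1; upper {\frac{3}{2}, \frac{3}{2}} half-integers, c = 8 in the evaluable pattern). Sum: \left(-\frac{524288}{38115}\right) / \pi.

The tell: t_0 = -3 here, and the (2k+1) factor (C = -3, x = 1) shifts (1/2)_k to (3/2)_k.
Ratio: r(k) = 1 * (k+\frac{3}{2}) (k+\frac{3}{2}) / [(k+8) (k+1)] - rational in k, leading ratio 1; with t_0 = -3, classification follows.


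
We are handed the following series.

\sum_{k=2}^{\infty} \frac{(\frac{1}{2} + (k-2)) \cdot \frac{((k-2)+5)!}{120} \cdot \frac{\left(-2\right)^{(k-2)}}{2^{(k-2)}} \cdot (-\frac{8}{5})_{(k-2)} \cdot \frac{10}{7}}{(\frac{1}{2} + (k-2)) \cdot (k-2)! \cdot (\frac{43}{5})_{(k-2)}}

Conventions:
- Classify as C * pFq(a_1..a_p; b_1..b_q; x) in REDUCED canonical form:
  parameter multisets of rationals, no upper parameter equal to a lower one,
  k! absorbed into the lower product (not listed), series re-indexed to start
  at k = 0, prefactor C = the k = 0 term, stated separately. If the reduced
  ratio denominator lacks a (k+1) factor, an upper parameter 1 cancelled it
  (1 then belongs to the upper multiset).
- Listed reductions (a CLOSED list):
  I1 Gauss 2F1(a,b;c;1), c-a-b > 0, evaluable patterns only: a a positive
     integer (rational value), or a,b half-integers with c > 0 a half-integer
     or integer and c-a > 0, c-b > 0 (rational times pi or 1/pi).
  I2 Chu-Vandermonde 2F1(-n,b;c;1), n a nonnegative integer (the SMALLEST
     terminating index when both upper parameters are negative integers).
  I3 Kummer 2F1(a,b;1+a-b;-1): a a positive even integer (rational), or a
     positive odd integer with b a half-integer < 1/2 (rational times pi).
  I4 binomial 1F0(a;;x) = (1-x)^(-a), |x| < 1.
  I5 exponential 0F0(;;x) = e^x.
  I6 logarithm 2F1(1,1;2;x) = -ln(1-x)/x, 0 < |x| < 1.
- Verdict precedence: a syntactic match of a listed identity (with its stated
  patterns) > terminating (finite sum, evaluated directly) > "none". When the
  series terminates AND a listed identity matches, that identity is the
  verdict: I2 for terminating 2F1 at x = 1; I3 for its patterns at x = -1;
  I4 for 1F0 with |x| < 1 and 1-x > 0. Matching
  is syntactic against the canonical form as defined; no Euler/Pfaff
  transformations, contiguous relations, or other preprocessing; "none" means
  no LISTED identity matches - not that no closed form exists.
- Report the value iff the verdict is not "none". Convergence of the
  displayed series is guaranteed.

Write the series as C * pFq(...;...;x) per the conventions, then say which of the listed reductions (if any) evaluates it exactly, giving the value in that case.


With C = \frac{10}{7}: the canonical form is 2F1(-\frac{8}{5}, 6; \frac{43}{5}; -1). Verdict: Kummer (I3) fires (x = -1; c = \frac{43}{5} equals 1+a-b for upper {-\frac{8}{5}, 6}: listed pattern). Exact value: \frac{418}{125}.

Key observation: from the first term \frac{10}{7}: the factorial ratio (C = 10/7, x = -1) (k+a-1)!/(a-1)! is a rising factorial (a)_k.
Consecutive-term ratio: r(k) = -1 * (k-\frac{8}{5}) (k+6) / [(k+\frac{43}{5}) (k+1)] - rational in k, leading ratio -1; with t_0 = \frac{10}{7}, classification follows.


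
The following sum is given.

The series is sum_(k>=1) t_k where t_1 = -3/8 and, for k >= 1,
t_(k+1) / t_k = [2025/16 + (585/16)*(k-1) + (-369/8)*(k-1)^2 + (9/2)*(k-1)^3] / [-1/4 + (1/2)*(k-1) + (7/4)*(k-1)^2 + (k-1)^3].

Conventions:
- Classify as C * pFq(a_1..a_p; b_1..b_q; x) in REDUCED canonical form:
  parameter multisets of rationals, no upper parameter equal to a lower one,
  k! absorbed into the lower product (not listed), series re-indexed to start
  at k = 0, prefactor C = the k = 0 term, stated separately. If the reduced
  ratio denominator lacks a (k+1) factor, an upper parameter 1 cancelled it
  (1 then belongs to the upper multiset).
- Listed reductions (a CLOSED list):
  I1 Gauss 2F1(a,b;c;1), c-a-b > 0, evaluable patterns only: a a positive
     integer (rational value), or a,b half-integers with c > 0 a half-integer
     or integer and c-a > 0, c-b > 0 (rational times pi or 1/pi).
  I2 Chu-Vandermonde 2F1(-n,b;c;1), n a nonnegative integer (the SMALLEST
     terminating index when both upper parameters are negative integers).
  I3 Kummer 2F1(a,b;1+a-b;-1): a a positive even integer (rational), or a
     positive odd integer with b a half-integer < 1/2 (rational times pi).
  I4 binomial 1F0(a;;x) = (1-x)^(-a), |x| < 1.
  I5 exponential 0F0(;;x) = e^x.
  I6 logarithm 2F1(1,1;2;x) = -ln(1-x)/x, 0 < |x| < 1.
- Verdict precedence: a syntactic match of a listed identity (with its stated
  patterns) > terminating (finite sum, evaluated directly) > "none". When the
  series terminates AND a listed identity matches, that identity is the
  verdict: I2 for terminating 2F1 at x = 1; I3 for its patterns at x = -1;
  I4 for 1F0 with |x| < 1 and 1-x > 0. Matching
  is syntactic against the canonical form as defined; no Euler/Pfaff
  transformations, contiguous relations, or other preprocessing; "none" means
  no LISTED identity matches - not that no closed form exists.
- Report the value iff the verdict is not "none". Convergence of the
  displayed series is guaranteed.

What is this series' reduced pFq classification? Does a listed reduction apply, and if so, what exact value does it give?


Canonical form: C = -3/8 times 3F2 with upper {-9, -5/2, 5/4}, lower {-1/4, 1}, x = 9/2. Verdict: terminating - upper -9 stops the sum at k = 9; the 10 terms are added exactly. Sum: 40376356265594643/1739193319424.

Key step: with t_0 = -3/8, the expanded ratio factors over Q; prefactor -3/8, roots give parameters.
Term ratio: r(k) = (9/2) * (k-9) (k-5/2) (k+5/4) / [(k-1/4) (k+1) (k+1)] ; factor over Q: parameters, x = (9/2), and C = -3/8.


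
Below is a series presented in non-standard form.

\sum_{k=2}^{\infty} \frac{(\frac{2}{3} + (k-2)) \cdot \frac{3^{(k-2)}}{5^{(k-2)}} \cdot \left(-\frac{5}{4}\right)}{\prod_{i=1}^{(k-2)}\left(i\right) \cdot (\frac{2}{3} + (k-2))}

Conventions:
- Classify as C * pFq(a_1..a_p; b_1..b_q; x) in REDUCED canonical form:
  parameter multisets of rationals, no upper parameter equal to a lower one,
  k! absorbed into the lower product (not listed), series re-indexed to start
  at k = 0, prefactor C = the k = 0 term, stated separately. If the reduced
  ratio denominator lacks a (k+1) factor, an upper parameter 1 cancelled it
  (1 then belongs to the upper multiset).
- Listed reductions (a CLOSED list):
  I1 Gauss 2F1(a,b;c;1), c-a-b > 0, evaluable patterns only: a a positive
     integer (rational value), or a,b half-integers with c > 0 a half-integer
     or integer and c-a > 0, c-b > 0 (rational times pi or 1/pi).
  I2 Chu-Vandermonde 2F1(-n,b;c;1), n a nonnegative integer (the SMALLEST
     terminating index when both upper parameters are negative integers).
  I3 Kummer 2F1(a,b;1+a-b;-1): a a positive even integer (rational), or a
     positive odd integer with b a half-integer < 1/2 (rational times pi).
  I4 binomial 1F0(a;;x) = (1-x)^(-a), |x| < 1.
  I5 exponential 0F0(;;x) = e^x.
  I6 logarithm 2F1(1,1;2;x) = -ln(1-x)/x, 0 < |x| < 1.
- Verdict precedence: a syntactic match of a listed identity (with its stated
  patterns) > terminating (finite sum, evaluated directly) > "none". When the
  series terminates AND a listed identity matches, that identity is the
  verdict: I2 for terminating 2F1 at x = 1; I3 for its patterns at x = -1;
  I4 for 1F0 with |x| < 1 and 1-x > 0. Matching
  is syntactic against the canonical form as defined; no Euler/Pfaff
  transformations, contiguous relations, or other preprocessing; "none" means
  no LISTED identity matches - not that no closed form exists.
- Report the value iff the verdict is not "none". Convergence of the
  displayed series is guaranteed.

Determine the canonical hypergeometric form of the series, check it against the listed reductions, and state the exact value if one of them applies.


Canonical form: C = -\frac{5}{4} times 0F0 with upper {-}, lower {-}, x = \frac{3}{5}. Verdict: the I5 exponential reduction matches (the 0F0 exponential series at x = \frac{3}{5}). Hence: \left(-\frac{5}{4}\right) \cdot e^{\frac{3}{5}}.

Structural cue: t_0 being -\frac{5}{4}, k + 2/3 divides numerator and denominator alike; C = -5/4, x = 3/5 after cancelling.
Term ratio: r(k) = \frac{3}{5} * 1 / [(k+1)] - poly over poly, x = \frac{3}{5} from leading terms; C = -\frac{5}{4} at k = 0.


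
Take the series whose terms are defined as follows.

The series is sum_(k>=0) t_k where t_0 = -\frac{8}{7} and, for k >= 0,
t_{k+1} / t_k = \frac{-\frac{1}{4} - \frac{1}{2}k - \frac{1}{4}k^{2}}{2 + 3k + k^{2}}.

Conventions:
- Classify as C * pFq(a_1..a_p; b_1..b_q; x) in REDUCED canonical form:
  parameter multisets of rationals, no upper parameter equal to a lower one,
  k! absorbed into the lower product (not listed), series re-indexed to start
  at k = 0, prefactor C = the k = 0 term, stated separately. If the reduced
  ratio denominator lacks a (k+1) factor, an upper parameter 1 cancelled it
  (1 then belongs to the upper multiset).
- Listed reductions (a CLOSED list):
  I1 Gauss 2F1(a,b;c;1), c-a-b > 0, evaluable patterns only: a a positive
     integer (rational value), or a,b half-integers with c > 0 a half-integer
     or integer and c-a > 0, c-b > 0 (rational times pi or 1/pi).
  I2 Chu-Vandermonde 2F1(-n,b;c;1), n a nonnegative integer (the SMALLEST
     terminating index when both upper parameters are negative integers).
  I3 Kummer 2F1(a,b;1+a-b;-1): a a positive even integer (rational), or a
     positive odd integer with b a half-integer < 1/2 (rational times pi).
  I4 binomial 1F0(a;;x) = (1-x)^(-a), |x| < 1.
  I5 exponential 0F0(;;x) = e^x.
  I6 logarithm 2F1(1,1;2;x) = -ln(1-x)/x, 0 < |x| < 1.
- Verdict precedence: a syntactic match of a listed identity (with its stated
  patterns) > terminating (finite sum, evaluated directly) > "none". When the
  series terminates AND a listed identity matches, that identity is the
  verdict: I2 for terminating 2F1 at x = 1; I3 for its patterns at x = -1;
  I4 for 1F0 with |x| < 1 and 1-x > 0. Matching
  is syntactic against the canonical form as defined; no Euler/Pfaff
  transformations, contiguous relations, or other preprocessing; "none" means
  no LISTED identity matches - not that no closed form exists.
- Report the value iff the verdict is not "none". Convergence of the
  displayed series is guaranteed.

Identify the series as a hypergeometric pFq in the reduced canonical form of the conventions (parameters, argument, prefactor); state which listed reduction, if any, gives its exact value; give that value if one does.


x = -\frac{1}{4} here; the reduced form reads 2F1, upper {1, 1}, lower {2}, C = -\frac{8}{7}. Verdict (x = -\frac{1}{4}): the logarithmic series (I6) applies (the logarithm: parameters (1,1;2), x = -\frac{1}{4}). Its exact value is \left(-\frac{32}{7}\right) \cdot \ln\left(\frac{5}{4}\right).

First insight: from the first term -\frac{8}{7}: roots of the ratio polynomials (prefactor -8/7) are the negated parameters.
Adjacent-term ratio: r(k) = -\frac{1}{4} * (k+1) (k+1) / [(k+2) (k+1)] - rational in k, leading ratio -\frac{1}{4}; with t_0 = -\frac{8}{7}, classification follows.


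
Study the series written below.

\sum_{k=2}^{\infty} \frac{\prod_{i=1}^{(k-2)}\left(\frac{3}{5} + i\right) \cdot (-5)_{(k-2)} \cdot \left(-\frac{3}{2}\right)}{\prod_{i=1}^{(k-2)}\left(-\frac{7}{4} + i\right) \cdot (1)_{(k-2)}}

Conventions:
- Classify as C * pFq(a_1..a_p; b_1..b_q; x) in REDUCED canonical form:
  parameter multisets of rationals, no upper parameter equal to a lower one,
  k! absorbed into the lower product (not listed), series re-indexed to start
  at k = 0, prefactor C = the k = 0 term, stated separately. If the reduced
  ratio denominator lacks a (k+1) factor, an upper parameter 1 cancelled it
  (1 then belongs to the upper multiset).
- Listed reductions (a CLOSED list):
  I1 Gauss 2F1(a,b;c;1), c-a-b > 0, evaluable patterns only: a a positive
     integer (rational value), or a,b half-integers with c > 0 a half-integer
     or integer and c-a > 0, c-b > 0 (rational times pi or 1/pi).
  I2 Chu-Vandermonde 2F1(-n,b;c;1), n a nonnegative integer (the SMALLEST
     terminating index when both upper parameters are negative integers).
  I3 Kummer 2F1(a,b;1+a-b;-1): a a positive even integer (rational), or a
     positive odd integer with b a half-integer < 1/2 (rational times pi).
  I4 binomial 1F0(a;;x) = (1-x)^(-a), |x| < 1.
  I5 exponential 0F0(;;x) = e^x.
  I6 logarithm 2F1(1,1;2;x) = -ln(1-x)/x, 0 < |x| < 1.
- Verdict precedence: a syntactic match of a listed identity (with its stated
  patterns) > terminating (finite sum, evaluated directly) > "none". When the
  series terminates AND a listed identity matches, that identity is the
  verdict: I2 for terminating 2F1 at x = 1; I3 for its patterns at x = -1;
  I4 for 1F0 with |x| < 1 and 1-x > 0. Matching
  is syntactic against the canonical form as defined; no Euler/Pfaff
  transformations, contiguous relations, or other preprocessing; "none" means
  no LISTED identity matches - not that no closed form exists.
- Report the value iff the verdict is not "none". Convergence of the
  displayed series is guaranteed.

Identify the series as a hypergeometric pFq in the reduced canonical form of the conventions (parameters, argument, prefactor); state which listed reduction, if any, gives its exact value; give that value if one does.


The series (x = 1) is 2F1: upper {-5, \frac{8}{5}}, lower {-\frac{3}{4}}, prefactor -\frac{3}{2}. Verdict (x = 1): Vandermonde's identity (I2) applies (terminating 2F1 at x = 1 with n = 5, b = 8/5, c = -\frac{3}{4}). Hence: -\frac{32571}{31250}.

Key observation: t_0 being -\frac{3}{2}, (1)_k (C = -3/2) is k! itself.
Adjacent-term ratio: r(k) = 1 * (k-5) (k+\frac{8}{5}) / [(k-\frac{3}{4}) (k+1)] - rational in k. x = 1; t_0 = -\frac{3}{2}; negate the roots.


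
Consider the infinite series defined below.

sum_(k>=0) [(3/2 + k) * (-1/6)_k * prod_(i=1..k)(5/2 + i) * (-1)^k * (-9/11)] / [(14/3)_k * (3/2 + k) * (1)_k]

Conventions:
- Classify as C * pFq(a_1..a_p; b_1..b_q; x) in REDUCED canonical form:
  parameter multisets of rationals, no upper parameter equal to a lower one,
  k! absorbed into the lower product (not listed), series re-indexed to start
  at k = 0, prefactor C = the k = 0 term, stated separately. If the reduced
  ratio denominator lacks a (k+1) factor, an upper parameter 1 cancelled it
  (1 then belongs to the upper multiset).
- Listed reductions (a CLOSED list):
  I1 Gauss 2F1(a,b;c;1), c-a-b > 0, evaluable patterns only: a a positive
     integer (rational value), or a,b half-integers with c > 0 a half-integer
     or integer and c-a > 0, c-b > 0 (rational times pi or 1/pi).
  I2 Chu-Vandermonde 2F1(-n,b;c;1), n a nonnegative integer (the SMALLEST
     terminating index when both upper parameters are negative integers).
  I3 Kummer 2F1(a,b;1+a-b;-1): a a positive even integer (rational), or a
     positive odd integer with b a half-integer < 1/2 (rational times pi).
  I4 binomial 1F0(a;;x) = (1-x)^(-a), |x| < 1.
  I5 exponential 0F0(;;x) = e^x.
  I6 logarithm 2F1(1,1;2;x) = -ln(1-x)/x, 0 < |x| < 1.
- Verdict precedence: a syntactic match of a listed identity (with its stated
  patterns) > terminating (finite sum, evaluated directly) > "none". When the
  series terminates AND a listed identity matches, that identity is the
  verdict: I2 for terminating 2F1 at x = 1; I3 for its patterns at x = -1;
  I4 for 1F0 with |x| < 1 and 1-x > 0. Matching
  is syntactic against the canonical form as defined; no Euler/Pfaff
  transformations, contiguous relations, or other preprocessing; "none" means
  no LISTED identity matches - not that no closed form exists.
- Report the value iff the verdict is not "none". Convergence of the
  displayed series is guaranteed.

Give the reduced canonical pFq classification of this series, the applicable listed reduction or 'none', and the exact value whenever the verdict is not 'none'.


Classification (C = -9/11): 2F1 with upper {-1/6, 7/2}, lower {14/3}, argument x = -1. Verdict: none (x = -1): each listed identity misses the multisets {-1/6, 7/2} ; {14/3}.

The tell: from the first term -9/11: k + 3/2 divides numerator and denominator alike; prefactor -9/11 after cancelling.
Step ratio: r(k) = (-1) * (k-1/6) (k+7/2) / [(k+14/3) (k+1)] - rational in k. x = (-1); t_0 = -9/11; negate the roots.


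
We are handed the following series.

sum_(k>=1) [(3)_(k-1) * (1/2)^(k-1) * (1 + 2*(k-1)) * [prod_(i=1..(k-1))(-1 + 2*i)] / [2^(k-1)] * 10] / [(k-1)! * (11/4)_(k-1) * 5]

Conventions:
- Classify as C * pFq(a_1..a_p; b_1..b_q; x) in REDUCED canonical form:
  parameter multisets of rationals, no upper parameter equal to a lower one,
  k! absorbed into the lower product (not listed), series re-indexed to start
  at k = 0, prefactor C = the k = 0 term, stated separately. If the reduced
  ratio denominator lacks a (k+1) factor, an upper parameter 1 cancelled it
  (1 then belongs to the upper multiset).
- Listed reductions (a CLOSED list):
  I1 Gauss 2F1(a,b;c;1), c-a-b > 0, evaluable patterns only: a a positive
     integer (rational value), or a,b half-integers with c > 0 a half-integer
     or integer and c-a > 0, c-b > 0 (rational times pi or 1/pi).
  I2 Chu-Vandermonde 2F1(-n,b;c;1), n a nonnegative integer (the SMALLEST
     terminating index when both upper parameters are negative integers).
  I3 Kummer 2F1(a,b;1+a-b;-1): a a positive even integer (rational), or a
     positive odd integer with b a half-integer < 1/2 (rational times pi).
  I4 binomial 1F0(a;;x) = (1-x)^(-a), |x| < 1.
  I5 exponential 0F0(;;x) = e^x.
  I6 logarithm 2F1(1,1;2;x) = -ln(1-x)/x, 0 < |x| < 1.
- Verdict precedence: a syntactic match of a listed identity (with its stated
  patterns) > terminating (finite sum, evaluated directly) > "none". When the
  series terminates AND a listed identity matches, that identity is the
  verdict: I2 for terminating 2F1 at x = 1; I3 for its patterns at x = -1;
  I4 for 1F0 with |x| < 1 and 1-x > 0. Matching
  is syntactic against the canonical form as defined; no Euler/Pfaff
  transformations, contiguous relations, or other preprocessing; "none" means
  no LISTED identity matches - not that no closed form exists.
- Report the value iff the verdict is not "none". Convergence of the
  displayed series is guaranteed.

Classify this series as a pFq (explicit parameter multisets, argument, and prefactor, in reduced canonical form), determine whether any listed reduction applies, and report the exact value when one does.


With C = 2: the canonical form is 2F1(3/2, 3; 11/4; 1/2). Verdict: none here - no I1-I6 shape fits x = 1/2 with lower {11/4}.

Key step: from the first term 2: the (2k+1) factor (C = 2, x = 1/2) shifts (1/2)_k to (3/2)_k.
Step ratio: r(k) = (1/2) * (k+3/2) (k+3) / [(k+11/4) (k+1)] - rational; roots negated = parameters, x = (1/2), C = 2.


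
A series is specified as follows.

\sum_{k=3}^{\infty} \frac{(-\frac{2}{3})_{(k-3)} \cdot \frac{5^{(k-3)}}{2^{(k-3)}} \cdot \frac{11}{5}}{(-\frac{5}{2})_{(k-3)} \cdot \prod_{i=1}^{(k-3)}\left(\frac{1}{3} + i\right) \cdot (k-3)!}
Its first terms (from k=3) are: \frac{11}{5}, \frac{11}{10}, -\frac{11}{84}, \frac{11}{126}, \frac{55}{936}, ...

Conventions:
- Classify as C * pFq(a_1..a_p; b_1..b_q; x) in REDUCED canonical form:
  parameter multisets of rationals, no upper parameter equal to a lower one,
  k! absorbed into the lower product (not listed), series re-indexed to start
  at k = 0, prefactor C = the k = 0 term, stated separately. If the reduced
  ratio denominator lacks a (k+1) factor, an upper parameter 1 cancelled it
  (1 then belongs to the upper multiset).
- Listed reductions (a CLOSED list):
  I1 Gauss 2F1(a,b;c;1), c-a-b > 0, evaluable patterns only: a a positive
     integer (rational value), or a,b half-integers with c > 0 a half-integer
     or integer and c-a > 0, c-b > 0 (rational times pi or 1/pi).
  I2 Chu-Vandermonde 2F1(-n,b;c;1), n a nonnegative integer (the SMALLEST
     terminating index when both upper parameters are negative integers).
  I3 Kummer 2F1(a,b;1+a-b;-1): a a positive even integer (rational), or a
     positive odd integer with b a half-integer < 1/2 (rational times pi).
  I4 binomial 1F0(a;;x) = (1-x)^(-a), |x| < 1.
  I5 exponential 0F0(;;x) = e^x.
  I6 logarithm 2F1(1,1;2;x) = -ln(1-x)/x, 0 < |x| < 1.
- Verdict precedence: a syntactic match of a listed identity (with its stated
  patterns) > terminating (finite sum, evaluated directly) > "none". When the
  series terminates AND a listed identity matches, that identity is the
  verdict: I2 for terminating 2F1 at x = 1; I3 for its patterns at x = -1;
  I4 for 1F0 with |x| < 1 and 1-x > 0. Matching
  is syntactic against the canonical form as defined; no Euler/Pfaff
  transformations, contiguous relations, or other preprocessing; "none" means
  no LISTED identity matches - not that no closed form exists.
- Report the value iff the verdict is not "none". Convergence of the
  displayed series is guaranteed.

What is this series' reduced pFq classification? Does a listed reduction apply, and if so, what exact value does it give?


The series (x = \frac{5}{2}) is 1F2: upper {-\frac{2}{3}}, lower {-\frac{5}{2}, \frac{4}{3}}, prefactor \frac{11}{5}. Verdict: none - this 1F2 at x = \frac{5}{2} matches no listed pattern, and upper {-\frac{2}{3}} holds no stopper.

Structural cue: t_0 being \frac{11}{5}, the two geometric factors (C = 11/5) combine into one argument.
Step ratio: r(k) = \frac{5}{2} * (k-\frac{2}{3}) / [(k-\frac{5}{2}) (k+\frac{4}{3}) (k+1)] - rational in k. x = \frac{5}{2}; t_0 = \frac{11}{5}; negate the roots.


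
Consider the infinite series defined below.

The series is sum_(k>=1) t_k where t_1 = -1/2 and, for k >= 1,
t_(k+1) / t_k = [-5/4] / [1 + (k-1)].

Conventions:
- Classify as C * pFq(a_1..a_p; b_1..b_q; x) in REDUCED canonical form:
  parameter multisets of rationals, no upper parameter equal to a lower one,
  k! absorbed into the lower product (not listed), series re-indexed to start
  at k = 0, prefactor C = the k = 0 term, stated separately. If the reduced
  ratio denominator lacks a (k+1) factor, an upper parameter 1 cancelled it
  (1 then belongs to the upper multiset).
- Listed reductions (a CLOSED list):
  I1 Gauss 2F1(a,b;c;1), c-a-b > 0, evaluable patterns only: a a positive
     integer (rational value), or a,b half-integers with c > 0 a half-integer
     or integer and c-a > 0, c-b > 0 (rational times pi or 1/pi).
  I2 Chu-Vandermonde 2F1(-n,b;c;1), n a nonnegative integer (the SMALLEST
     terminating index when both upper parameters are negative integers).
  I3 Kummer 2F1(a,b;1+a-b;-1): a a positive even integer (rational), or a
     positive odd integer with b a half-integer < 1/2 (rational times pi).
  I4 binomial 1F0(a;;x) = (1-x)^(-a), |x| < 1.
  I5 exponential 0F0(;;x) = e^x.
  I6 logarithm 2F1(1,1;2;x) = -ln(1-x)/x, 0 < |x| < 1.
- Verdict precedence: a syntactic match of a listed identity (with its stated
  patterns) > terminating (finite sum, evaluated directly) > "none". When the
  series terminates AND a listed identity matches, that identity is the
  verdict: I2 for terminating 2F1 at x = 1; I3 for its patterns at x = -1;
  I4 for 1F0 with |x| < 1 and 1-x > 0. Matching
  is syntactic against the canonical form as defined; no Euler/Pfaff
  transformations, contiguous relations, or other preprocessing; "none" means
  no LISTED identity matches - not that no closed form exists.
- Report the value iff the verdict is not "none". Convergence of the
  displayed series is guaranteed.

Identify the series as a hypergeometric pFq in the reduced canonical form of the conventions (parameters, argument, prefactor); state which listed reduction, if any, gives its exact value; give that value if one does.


Canonical form: C = -1/2 times 0F0 with upper {-}, lower {-}, x = -5/4. Verdict: the I5 exponential reduction matches (the 0F0 exponential series at x = -5/4). Value: (-1/2) * e^(-5/4).

Structural cue: t_0 = -1/2 here, and the expanded ratio factors over Q; C = -1/2, roots give parameters.
Ratio: r(k) = (-5/4) * 1 / [(k+1)] ; factor over Q: parameters, x = (-5/4), and C = -1/2.


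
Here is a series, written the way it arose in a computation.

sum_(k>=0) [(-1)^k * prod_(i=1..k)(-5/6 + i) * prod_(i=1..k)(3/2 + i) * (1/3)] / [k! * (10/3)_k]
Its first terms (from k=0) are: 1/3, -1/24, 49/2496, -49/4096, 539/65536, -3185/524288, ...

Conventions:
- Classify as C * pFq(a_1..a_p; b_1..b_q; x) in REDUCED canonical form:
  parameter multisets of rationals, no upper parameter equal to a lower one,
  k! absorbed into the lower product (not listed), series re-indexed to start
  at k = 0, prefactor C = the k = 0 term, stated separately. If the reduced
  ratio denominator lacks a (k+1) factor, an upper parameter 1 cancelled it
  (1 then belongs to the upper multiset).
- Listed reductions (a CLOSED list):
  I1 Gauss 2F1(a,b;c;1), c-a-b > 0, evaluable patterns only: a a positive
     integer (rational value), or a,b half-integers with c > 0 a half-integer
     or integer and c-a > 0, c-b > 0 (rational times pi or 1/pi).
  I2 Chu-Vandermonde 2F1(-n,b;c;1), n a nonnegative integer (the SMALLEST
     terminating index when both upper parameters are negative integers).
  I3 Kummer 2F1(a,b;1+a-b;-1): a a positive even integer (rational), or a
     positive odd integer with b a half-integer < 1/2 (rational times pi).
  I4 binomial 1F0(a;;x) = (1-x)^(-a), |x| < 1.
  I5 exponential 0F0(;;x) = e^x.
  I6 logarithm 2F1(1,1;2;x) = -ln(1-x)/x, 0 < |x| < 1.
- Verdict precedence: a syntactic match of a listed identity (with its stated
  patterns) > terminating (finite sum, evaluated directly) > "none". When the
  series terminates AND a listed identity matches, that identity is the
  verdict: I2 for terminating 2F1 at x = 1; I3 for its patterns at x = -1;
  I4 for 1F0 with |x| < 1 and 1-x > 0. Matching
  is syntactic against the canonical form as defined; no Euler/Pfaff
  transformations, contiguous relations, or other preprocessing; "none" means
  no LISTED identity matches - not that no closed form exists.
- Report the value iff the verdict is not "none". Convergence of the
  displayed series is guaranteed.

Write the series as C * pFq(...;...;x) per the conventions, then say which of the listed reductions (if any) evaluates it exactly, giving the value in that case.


With C = 1/3: the canonical form is 2F1(1/6, 5/2; 10/3; -1). Verdict: none. A 2F1 with upper {1/6, 5/2} fits none of I1-I6 at x = -1; the sum runs forever.

Key observation: x = (-1) and the running product (C = 1/3, x = -1) telescopes to a rising factorial.
Ratio: r(k) = (-1) * (k+1/6) (k+5/2) / [(k+10/3) (k+1)] - poly over poly, x = (-1) from leading terms; C = 1/3 at k = 0.


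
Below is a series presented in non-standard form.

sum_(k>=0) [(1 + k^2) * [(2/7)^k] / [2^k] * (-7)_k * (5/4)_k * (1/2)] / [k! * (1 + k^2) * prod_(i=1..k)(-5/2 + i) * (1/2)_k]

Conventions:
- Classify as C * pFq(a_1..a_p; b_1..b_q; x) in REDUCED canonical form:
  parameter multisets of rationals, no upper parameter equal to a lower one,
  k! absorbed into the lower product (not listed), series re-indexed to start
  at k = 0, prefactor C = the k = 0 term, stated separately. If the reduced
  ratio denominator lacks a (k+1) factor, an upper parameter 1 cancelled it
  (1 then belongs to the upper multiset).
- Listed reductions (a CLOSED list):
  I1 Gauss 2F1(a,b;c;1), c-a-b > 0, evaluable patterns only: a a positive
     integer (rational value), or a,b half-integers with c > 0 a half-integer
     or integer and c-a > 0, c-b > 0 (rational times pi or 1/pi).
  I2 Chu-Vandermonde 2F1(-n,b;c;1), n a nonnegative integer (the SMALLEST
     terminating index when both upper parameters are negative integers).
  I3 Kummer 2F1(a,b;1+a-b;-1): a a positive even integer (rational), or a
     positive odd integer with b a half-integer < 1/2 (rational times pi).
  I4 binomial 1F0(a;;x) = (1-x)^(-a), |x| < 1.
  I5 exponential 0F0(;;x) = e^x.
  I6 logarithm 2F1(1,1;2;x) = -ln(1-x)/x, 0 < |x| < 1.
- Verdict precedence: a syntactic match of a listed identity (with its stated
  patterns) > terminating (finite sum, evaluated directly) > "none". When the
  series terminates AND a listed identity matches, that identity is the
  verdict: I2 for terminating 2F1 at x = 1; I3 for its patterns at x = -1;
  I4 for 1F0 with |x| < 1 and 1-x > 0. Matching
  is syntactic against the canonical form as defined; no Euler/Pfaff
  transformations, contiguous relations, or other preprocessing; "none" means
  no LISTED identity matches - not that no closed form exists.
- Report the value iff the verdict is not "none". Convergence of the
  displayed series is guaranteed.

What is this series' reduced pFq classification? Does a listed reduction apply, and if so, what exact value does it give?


Classification (C = 1/2): 2F2 with upper {-7, 5/4}, lower {-3/2, 1/2}, argument x = 1/7. Verdict: terminating (-7 upstairs). 8 nonzero terms in all; added directly. Value: 46617789184/25682188455.

Key observation: x = (1/7) and the lower running product (prefactor 1/2) is a rising factorial.
Ratio: r(k) = (1/7) * (k-7) (k+5/4) / [(k-3/2) (k+1/2) (k+1)] - rational in k, leading ratio (1/7); with t_0 = 1/2, classification follows.


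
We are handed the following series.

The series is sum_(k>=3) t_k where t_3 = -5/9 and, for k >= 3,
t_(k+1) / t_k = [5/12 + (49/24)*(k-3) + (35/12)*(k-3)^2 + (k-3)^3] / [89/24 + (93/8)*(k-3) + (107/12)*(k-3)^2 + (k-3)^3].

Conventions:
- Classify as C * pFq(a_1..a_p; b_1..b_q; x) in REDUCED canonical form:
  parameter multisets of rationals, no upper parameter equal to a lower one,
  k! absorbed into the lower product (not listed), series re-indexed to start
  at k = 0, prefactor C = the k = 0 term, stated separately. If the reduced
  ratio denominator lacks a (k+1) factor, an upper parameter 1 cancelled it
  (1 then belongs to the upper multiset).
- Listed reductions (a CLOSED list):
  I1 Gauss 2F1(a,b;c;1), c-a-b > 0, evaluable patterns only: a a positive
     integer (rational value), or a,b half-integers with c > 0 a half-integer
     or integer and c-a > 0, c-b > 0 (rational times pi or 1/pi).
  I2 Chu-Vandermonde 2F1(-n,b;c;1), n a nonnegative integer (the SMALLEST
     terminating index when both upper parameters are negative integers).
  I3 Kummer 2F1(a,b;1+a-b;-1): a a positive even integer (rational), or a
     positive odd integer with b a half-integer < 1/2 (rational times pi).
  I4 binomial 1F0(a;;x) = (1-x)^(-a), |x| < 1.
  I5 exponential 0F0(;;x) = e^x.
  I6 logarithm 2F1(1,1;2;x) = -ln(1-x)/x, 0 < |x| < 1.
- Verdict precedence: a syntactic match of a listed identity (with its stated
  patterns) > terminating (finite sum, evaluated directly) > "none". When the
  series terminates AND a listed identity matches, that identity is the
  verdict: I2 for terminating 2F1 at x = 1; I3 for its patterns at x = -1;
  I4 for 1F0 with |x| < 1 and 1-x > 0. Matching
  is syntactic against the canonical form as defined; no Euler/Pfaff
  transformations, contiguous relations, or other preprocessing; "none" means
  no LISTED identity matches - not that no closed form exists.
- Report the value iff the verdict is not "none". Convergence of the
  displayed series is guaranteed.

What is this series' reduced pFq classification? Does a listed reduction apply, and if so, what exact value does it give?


Key step: x = 1 and factor the ratio over Q (prefactor -5/9): negated roots = parameters.
Consecutive-term ratio: r(k) = 1 * (k+5/12) (k+2) / [(k+89/12) (k+1)] - rational; roots negated = parameters, x = 1, C = -5/9.

With C = -5/9: the canonical form is 2F1(5/12, 2; 89/12; 1). Verdict: the Gauss summation I1 applies (x = 1: the Gamma ratio telescopes since c-a-b = 5 > 0 and a = 2 in Z>0). Value: -5005/7776.


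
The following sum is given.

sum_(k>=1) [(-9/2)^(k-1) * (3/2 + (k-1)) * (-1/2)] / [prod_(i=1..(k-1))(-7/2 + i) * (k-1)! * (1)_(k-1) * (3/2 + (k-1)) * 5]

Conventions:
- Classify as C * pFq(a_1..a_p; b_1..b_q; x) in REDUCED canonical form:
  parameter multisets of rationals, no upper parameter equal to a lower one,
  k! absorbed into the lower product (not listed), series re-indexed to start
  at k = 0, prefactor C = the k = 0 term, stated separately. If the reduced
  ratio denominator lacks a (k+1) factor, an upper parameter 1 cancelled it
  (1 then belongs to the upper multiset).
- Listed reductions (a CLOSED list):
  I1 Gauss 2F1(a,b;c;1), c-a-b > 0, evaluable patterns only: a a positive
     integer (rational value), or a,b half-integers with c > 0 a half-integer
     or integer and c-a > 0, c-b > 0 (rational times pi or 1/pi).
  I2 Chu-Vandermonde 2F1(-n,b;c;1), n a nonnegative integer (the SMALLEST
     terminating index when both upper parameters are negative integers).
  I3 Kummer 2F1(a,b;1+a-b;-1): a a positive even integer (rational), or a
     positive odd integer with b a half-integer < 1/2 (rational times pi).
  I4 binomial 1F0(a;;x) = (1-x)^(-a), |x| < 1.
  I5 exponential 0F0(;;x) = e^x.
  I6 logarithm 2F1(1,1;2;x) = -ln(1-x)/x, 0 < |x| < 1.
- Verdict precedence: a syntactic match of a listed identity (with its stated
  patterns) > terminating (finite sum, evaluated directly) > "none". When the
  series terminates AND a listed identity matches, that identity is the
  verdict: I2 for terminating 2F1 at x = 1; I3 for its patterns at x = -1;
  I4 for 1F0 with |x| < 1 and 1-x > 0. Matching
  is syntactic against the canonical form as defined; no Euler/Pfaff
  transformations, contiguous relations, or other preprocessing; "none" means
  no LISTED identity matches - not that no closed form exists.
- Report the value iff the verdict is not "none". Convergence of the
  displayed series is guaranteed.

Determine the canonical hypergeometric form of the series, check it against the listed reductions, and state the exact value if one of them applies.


At argument -9/2: a 0F2 with upper {-}, lower {-5/2, 1}, scaled by C = -1/10. Verdict: none - at argument -9/2 the multisets {-} ; {-5/2, 1} match no listed identity.

The tell: x = (-9/2) and the lower running product (C = -1/10) is a rising factorial.
Ratio: r(k) = (-9/2) * 1 / [(k-5/2) (k+1) (k+1)] ; factor over Q: parameters, x = (-9/2), and C = -1/10.


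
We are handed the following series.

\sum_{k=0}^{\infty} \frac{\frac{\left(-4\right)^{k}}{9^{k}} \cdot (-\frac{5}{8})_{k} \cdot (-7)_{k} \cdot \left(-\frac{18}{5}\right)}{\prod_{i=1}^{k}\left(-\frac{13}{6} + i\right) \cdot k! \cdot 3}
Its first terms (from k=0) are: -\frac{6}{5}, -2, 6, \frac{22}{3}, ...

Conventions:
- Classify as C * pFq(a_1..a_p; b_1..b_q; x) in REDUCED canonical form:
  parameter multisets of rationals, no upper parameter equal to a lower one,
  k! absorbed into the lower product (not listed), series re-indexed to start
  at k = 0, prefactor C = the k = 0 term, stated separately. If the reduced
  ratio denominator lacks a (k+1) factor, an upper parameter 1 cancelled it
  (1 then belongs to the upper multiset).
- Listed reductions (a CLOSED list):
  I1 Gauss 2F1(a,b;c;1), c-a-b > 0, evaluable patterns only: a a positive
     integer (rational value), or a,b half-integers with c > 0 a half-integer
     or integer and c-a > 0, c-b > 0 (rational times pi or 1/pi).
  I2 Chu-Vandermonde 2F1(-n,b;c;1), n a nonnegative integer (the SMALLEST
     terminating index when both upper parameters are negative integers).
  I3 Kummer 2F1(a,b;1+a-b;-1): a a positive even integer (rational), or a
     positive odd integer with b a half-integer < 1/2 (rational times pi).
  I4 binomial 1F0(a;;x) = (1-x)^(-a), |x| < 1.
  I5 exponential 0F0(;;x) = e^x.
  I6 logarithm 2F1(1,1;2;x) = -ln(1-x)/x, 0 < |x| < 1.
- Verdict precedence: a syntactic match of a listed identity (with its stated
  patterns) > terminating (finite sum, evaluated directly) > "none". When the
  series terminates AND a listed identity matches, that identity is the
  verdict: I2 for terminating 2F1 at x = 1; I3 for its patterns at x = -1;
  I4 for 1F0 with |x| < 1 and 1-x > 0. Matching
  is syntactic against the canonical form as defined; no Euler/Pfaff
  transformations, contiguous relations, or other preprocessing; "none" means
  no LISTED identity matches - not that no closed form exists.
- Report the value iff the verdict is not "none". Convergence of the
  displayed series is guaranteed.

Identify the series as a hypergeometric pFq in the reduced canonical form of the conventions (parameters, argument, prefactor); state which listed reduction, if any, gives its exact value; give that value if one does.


At argument -\frac{4}{9}: a 2F1 with upper {-7, -\frac{5}{8}}, lower {-\frac{7}{6}}, scaled by C = -\frac{6}{5}. Verdict: terminating. With -7 upstairs the series is a 8-term polynomial sum; evaluated term by term. Its exact value is \frac{2711072}{170085}.

Key observation: x = -\frac{4}{9} and the lower running product (C = -6/5, x = -4/9) is a rising factorial.
Term ratio: r(k) = -\frac{4}{9} * (k-7) (k-\frac{5}{8}) / [(k-\frac{7}{6}) (k+1)] - rational in k, leading ratio -\frac{4}{9}; with t_0 = -\frac{6}{5}, classification follows.


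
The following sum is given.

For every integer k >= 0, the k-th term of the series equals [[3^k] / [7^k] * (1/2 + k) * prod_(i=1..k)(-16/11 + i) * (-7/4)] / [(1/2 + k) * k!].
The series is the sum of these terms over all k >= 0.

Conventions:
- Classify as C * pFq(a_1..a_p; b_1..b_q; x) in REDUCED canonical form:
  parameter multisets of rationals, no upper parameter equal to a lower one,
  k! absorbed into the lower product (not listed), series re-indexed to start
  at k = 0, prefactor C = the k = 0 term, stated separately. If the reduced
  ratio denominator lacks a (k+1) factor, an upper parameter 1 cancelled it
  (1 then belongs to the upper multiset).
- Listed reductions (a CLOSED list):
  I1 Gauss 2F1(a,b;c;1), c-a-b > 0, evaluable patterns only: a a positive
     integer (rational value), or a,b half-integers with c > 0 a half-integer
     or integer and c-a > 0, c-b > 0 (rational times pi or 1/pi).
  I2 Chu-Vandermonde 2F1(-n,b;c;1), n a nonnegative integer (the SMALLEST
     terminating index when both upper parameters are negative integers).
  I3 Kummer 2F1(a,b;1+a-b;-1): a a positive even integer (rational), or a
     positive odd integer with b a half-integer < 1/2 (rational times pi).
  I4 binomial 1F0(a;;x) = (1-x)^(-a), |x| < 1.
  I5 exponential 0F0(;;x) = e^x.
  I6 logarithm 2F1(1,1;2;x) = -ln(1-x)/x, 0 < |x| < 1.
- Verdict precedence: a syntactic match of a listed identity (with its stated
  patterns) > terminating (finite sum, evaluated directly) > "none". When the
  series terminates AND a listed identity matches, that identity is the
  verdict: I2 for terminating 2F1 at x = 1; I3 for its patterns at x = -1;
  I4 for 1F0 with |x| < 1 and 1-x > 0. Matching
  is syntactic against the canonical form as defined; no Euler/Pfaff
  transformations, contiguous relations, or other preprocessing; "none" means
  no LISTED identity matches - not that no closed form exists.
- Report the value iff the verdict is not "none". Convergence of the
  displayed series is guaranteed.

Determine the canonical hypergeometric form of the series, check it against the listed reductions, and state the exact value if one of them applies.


At argument 3/7: a 1F0 with upper {-5/11}, lower {-}, scaled by C = -7/4. Verdict: the I4 binomial reduction matches (the 1F0 binomial series: exponent 5/11, x = 3/7). Exact value: (-7/4) * (4/7)^(5/11).

First insight: t_0 being -7/4, striking the common factor k + 1/2 reduces the term (C = -7/4).
Adjacent-term ratio: r(k) = (3/7) * (k-5/11) / [(k+1)] - rational in k. x = (3/7); t_0 = -7/4; negate the roots.
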